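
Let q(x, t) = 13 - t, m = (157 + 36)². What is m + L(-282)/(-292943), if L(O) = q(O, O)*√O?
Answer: 37249 - 295*I*√282/292943 ≈ 37249.0 - 0.016911*I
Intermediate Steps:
m = 37249 (m = 193² = 37249)
L(O) = √O*(13 - O) (L(O) = (13 - O)*√O = √O*(13 - O))
m + L(-282)/(-292943) = 37249 + (√(-282)*(13 - 1*(-282)))/(-292943) = 37249 + ((I*√282)*(13 + 282))*(-1/292943) = 37249 + ((I*√282)*295)*(-1/292943) = 37249 + (295*I*√282)*(-1/292943) = 37249 - 295*I*√282/292943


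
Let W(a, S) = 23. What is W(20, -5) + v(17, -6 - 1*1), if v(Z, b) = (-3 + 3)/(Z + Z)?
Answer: 23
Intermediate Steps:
v(Z, b) = 0 (v(Z, b) = 0/((2*Z)) = 0*(1/(2*Z)) = 0)
W(20, -5) + v(17, -6 - 1*1) = 23 + 0 = 23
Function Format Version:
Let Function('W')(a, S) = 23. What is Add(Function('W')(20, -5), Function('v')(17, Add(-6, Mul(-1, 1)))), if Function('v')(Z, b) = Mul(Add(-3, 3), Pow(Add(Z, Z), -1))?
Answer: 23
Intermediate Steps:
Function('v')(Z, b) = 0 (Function('v')(Z, b) = Mul(0, Pow(Mul(2, Z), -1)) = Mul(0, Mul(Rational(1, 2), Pow(Z, -1))) = 0)
Add(Function('W')(20, -5), Function('v')(17, Add(-6, Mul(-1, 1)))) = Add(23, 0) = 23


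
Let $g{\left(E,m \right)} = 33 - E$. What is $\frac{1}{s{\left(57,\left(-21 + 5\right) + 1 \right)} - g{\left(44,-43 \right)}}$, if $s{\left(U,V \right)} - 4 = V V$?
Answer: $\frac{1}{240} \approx 0.0041667$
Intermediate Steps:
$s{\left(U,V \right)} = 4 + V^{2}$ ($s{\left(U,V \right)} = 4 + V V = 4 + V^{2}$)
$\frac{1}{s{\left(57,\left(-21 + 5\right) + 1 \right)} - g{\left(44,-43 \right)}} = \frac{1}{\left(4 + \left(\left(-21 + 5\right) + 1\right)^{2}\right) - \left(33 - 44\right)} = \frac{1}{\left(4 + \left(-16 + 1\right)^{2}\right) - \left(33 - 44\right)} = \frac{1}{\left(4 + \left(-15\right)^{2}\right) - -11} = \frac{1}{\left(4 + 225\right) + 11} = \frac{1}{229 + 11} = \frac{1}{240}$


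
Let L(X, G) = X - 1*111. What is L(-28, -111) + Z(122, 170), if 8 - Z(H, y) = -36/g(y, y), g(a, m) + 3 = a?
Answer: -21841/167 ≈ -130.78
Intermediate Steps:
g(a, m) = -3 + a
L(X, G) = -111 + X (L(X, G) = X - 111 = -111 + X)
Z(H, y) = 8 + 36/(-3 + y) (Z(H, y) = 8 - (-36)/(-3 + y) = 8 + 36/(-3 + y))
L(-28, -111) + Z(122, 170) = (-111 - 28) + 4*(3 + 2*170)/(-3 + 170) = -139 + 4*(3 + 340)/167 = -139 + 4*(1/167)*343 = -139 + 1372/167 = -21841/167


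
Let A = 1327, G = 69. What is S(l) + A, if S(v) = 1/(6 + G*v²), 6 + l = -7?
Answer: 15482110/11667 ≈ 1327.0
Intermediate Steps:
l = -13 (l = -6 - 7 = -13)
S(v) = 1/(6 + 69*v²)
S(l) + A = 1/(3*(2 + 23*(-13)²)) + 1327 = 1/(3*(2 + 23*169)) + 1327 = 1/(3*(2 + 3887)) + 1327 = (⅓)/3889 + 1327 = (⅓)*(1/3889) + 1327 = 1/11667 + 1327 = 15482110/11667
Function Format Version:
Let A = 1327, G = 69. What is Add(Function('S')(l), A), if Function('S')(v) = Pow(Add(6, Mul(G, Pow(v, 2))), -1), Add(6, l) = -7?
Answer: Rational(15482110, 11667) ≈ 1327.0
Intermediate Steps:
l = -13 (l = Add(-6, -7) = -13)
Function('S')(v) = Pow(Add(6, Mul(69, Pow(v, 2))), -1)
Add(Function('S')(l), A) = Add(Mul(Rational(1, 3), Pow(Add(2, Mul(23, Pow(-13, 2))), -1)), 1327) = Add(Mul(Rational(1, 3), Pow(Add(2, Mul(23, 169)), -1)), 1327) = Add(Mul(Rational(1, 3), Pow(Add(2, 3887), -1)), 1327) = Add(Mul(Rational(1, 3), Pow(3889, -1)), 1327) = Add(Mul(Rational(1, 3), Rational(1, 3889)), 1327) = Add(Rational(1, 11667), 1327) = Rational(15482110, 11667)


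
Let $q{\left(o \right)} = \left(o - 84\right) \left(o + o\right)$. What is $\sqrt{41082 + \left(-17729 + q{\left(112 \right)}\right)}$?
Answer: $5 \sqrt{1185} \approx 172.12$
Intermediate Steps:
$q{\left(o \right)} = 2 o \left(-84 + o\right)$ ($q{\left(o \right)} = \left(-84 + o\right) 2 o = 2 o \left(-84 + o\right)$)
$\sqrt{41082 + \left(-17729 + q{\left(112 \right)}\right)} = \sqrt{41082 - \left(17729 - 224 \left(-84 + 112\right)\right)} = \sqrt{41082 - \left(17729 - 6272\right)} = \sqrt{41082 + \left(-17729 + 6272\right)} = \sqrt{41082 - 11457} = \sqrt{29625} = 5 \sqrt{1185}$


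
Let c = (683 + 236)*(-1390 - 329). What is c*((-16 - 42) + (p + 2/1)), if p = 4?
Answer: 82147572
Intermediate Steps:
c = -1579761 (c = 919*(-1719) = -1579761)
c*((-16 - 42) + (p + 2/1)) = -1579761*((-16 - 42) + (4 + 2/1)) = -1579761*(-58 + (4 + 2*1)) = -1579761*(-58 + (4 + 2)) = -1579761*(-58 + 6) = -1579761*(-52) = 82147572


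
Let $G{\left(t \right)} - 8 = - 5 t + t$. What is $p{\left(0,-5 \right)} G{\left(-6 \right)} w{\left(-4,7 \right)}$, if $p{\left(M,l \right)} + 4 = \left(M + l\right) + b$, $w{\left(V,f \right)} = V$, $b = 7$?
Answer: $256$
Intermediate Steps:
$G{\left(t \right)} = 8 - 4 t$ ($G{\left(t \right)} = 8 + \left(- 5 t + t\right) = 8 - 4 t$)
$p{\left(M,l \right)} = 3 + M + l$ ($p{\left(M,l \right)} = -4 + \left(\left(M + l\right) + 7\right) = -4 + \left(7 + M + l\right) = 3 + M + l$)
$p{\left(0,-5 \right)} G{\left(-6 \right)} w{\left(-4,7 \right)} = \left(3 + 0 - 5\right) \left(8 - -24\right) \left(-4\right) = - 2 \left(8 + 24\right) \left(-4\right) = \left(-2\right) 32 \left(-4\right) = \left(-64\right) \left(-4\right) = 256$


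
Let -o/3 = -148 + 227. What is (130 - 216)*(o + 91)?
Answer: 12556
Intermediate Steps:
o = -237 (o = -3*(-148 + 227) = -3*79 = -237)
(130 - 216)*(o + 91) = (130 - 216)*(-237 + 91) = -86*(-146) = 12556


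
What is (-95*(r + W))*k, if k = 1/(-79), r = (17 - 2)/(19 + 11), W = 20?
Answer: 3895/158 ≈ 24.652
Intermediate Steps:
r = ½ (r = 15/30 = 15*(1/30) = ½ ≈ 0.50000)
k = -1/79 ≈ -0.012658
(-95*(r + W))*k = -95*(½ + 20)*(-1/79) = -95*41/2*(-1/79) = -3895/2*(-1/79) = 3895/158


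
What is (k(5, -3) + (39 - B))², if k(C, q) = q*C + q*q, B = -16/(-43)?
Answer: 1968409/1849 ≈ 1064.6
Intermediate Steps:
B = 16/43 (B = -16*(-1/43) = 16/43 ≈ 0.37209)
k(C, q) = q² + C*q (k(C, q) = C*q + q² = q² + C*q)
(k(5, -3) + (39 - B))² = (-3*(5 - 3) + (39 - 1*16/43))² = (-3*2 + (39 - 16/43))² = (-6 + 1661/43)² = (1403/43)² = 1968409/1849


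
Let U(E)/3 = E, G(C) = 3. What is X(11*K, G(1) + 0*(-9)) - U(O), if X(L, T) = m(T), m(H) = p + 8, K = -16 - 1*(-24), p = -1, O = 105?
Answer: -308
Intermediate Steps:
U(E) = 3*E
K = 8 (K = -16 + 24 = 8)
m(H) = 7 (m(H) = -1 + 8 = 7)
X(L, T) = 7
X(11*K, G(1) + 0*(-9)) - U(O) = 7 - 3*105 = 7 - 1*315 = 7 - 315 = -308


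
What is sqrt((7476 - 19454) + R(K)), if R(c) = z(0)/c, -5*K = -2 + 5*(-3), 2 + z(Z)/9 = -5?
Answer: I*sqrt(3466997)/17 ≈ 109.53*I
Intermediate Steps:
z(Z) = -63 (z(Z) = -18 + 9*(-5) = -18 - 45 = -63)
K = 17/5 (K = -(-2 + 5*(-3))/5 = -(-2 - 15)/5 = -1/5*(-17) = 17/5 ≈ 3.4000)
R(c) = -63/c
sqrt((7476 - 19454) + R(K)) = sqrt((7476 - 19454) - 63/17/5) = sqrt(-11978 - 63*5/17) = sqrt(-11978 - 315/17) = sqrt(-203941/17) = I*sqrt(3466997)/17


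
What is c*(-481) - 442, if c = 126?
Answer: -61048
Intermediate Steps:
c*(-481) - 442 = 126*(-481) - 442 = -60606 - 442 = -61048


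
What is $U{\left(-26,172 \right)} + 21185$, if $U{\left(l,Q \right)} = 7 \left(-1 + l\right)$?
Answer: $20996$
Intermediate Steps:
$U{\left(l,Q \right)} = -7 + 7 l$
$U{\left(-26,172 \right)} + 21185 = \left(-7 + 7 \left(-26\right)\right) + 21185 = \left(-7 - 182\right) + 21185 = -189 + 21185 = 20996$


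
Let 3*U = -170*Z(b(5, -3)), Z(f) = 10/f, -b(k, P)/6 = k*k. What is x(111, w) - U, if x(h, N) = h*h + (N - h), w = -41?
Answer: 109487/9 ≈ 12165.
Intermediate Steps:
b(k, P) = -6*k² (b(k, P) = -6*k*k = -6*k²)
x(h, N) = N + h² - h (x(h, N) = h² + (N - h) = N + h² - h)
U = 34/9 (U = (-1700/((-6*5²)))/3 = (-1700/((-6*25)))/3 = (-1700/(-150))/3 = (-1700*(-1)/150)/3 = (-170*(-1/15))/3 = (⅓)*(34/3) = 34/9 ≈ 3.7778)
x(111, w) - U = (-41 + 111² - 1*111) - 1*34/9 = (-41 + 12321 - 111) - 34/9 = 12169 - 34/9 = 109487/9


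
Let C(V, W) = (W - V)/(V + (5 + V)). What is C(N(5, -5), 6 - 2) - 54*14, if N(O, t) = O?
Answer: -11341/15 ≈ -756.07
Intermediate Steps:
C(V, W) = (W - V)/(5 + 2*V)
C(N(5, -5), 6 - 2) - 54*14 = ((6 - 2) - 1*5)/(5 + 2*5) - 54*14 = (4 - 5)/(5 + 10) - 756 = -1/15 - 756 = -11341/15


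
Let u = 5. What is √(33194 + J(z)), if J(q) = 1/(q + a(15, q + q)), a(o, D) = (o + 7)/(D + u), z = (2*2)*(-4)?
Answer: √6841802246/454 ≈ 182.19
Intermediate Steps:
z = -16 (z = 4*(-4) = -16)
a(o, D) = (7 + o)/(5 + D) (a(o, D) = (o + 7)/(D + 5) = (7 + o)/(5 + D))
J(q) = 1/(q + 22/(5 + 2*q)) (J(q) = 1/(q + (7 + 15)/(5 + (q + q))) = 1/(q + 22/(5 + 2*q)))
√(33194 + J(z)) = √(33194 + (5 + 2*(-16))/(22 - 16*(5 + 2*(-16)))) = √(33194 + (5 - 32)/(22 - 16*(5 - 32))) = √(33194 - 27/(22 - 16*(-27))) = √(33194 - 27/(22 + 432)) = √(33194 - 27/454) = √(15070049/454) = √6841802246/454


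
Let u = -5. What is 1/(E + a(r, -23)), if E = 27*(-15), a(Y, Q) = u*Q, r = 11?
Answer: -1/290 ≈ -0.0034483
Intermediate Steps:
a(Y, Q) = -5*Q
E = -405
1/(E + a(r, -23)) = 1/(-405 - 5*(-23)) = 1/(-405 + 115) = 1/(-290) = -1/290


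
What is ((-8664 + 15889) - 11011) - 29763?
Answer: -33549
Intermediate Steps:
((-8664 + 15889) - 11011) - 29763 = (7225 - 11011) - 29763 = -3786 - 29763 = -33549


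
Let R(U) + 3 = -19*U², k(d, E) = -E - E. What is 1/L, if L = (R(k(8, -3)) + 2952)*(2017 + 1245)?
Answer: 1/7388430 ≈ 1.3535e-7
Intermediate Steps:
k(d, E) = -2*E
R(U) = -3 - 19*U²
L = 7388430 (L = ((-3 - 19*(-2*(-3))²) + 2952)*(2017 + 1245) = ((-3 - 19*6²) + 2952)*3262 = ((-3 - 19*36) + 2952)*3262 = ((-3 - 684) + 2952)*3262 = (-687 + 2952)*3262 = 2265*3262 = 7388430)
1/L = 1/7388430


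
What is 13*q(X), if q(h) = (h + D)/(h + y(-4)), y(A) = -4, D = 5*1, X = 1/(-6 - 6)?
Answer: -767/49 ≈ -15.653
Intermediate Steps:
X = -1/12 (X = 1/(-12) = -1/12 ≈ -0.083333)
D = 5
q(h) = (5 + h)/(-4 + h) (q(h) = (h + 5)/(h - 4) = (5 + h)/(-4 + h))
13*q(X) = 13*((5 - 1/12)/(-4 - 1/12)) = 13*((59/12)/(-49/12)) = 13*(-12/49*59/12) = 13*(-59/49) = -767/49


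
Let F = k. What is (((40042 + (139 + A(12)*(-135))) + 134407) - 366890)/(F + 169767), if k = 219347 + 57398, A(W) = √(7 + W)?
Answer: -8741/20296 - 135*√19/446512 ≈ -0.43199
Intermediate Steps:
k = 276745
F = 276745
(((40042 + (139 + A(12)*(-135))) + 134407) - 366890)/(F + 169767) = (((40042 + (139 + √(7 + 12)*(-135))) + 134407) - 366890)/(276745 + 169767) = (((40042 + (139 + √19*(-135))) + 134407) - 366890)/446512 = (((40042 + (139 - 135*√19)) + 134407) - 366890)*(1/446512) = (((40181 - 135*√19) + 134407) - 366890)*(1/446512) = ((174588 - 135*√19) - 366890)*(1/446512) = (-192302 - 135*√19)*(1/446512) = -8741/20296 - 135*√19/446512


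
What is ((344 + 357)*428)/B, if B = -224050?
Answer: -150014/112025 ≈ -1.3391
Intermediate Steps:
((344 + 357)*428)/B = ((344 + 357)*428)/(-224050) = (701*428)*(-1/224050) = 300028*(-1/224050) = -150014/112025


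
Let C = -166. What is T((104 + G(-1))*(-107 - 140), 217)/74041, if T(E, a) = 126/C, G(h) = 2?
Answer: -63/6145403 ≈ -1.0252e-5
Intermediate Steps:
T(E, a) = -63/83 (T(E, a) = 126/(-166) = 126*(-1/166) = -63/83)
T((104 + G(-1))*(-107 - 140), 217)/74041 = -63/83/74041 = -63/83*1/74041 = -63/6145403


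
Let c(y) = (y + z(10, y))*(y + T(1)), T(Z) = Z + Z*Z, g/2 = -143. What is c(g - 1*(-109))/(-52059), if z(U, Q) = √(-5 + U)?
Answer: -1475/2479 + 25*√5/7437 ≈ -0.58748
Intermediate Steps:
g = -286 (g = 2*(-143) = -286)
T(Z) = Z + Z²
c(y) = (2 + y)*(y + √5) (c(y) = (y + √(-5 + 10))*(y + 1*(1 + 1)) = (y + √5)*(y + 1*2) = (y + √5)*(y + 2) = (y + √5)*(2 + y) = (2 + y)*(y + √5))
c(g - 1*(-109))/(-52059) = ((-286 - 1*(-109))² + 2*(-286 - 1*(-109)) + 2*√5 + (-286 - 1*(-109))*√5)/(-52059) = ((-286 + 109)² + 2*(-286 + 109) + 2*√5 + (-286 + 109)*√5)*(-1/52059) = ((-177)² + 2*(-177) + 2*√5 - 177*√5)*(-1/52059) = (31329 - 354 + 2*√5 - 177*√5)*(-1/52059) = (30975 - 175*√5)*(-1/52059) = -1475/2479 + 25*√5/7437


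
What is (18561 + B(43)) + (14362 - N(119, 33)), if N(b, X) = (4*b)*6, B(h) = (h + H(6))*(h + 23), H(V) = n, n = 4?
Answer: 33169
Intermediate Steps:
H(V) = 4
B(h) = (4 + h)*(23 + h) (B(h) = (h + 4)*(h + 23) = (4 + h)*(23 + h))
N(b, X) = 24*b
(18561 + B(43)) + (14362 - N(119, 33)) = (18561 + (92 + 43² + 27*43)) + (14362 - 24*119) = (18561 + (92 + 1849 + 1161)) + (14362 - 1*2856) = (18561 + 3102) + (14362 - 2856) = 21663 + 11506 = 33169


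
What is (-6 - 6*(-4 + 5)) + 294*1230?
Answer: 361608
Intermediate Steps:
(-6 - 6*(-4 + 5)) + 294*1230 = (-6 - 6*1) + 361620 = (-6 - 6) + 361620 = -12 + 361620 = 361608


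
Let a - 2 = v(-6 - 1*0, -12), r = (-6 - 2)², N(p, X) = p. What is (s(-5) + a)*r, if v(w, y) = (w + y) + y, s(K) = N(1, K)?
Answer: -1728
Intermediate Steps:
s(K) = 1
r = 64 (r = (-8)² = 64)
v(w, y) = w + 2*y
a = -28 (a = 2 + ((-6 - 1*0) + 2*(-12)) = 2 + ((-6 + 0) - 24) = 2 + (-6 - 24) = 2 - 30 = -28)
(s(-5) + a)*r = (1 - 28)*64 = -27*64 = -1728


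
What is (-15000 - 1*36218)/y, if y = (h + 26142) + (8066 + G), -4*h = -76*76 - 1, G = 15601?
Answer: -204872/205013 ≈ -0.99931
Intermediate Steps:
h = 5777/4 (h = -(-76*76 - 1)/4 = -(-5776 - 1)/4 = -¼*(-5777) = 5777/4 ≈ 1444.3)
y = 205013/4 (y = (5777/4 + 26142) + (8066 + 15601) = 110345/4 + 23667 = 205013/4 ≈ 51253.)
(-15000 - 1*36218)/y = (-15000 - 1*36218)/(205013/4) = (-15000 - 36218)*(4/205013) = -51218*4/205013 = -204872/205013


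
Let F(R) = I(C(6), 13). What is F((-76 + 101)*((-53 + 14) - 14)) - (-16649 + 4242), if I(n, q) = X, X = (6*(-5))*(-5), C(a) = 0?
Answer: 12557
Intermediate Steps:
X = 150 (X = -30*(-5) = 150)
I(n, q) = 150
F(R) = 150
F((-76 + 101)*((-53 + 14) - 14)) - (-16649 + 4242) = 150 - (-16649 + 4242) = 150 - 1*(-12407) = 150 + 12407 = 12557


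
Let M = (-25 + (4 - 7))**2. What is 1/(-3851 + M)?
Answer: -1/3067 ≈ -0.00032605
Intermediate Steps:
M = 784 (M = (-25 - 3)**2 = (-28)**2 = 784)
1/(-3851 + M) = 1/(-3851 + 784) = 1/(-3067) = -1/3067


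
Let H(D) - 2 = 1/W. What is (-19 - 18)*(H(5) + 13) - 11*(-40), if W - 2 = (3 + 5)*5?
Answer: -4867/42 ≈ -115.88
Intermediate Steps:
W = 42 (W = 2 + (3 + 5)*5 = 2 + 8*5 = 2 + 40 = 42)
H(D) = 85/42 (H(D) = 2 + 1/42 = 85/42)
(-19 - 18)*(H(5) + 13) - 11*(-40) = (-19 - 18)*(85/42 + 13) - 11*(-40) = -37*631/42 + 440 = -23347/42 + 440 = -4867/42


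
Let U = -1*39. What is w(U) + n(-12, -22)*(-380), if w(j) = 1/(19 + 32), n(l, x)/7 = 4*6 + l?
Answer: -1627919/51 ≈ -31920.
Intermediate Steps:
n(l, x) = 168 + 7*l (n(l, x) = 7*(4*6 + l) = 7*(24 + l) = 168 + 7*l)
U = -39
w(j) = 1/51
w(U) + n(-12, -22)*(-380) = 1/51 + (168 + 7*(-12))*(-380) = 1/51 + (168 - 84)*(-380) = 1/51 + 84*(-380) = 1/51 - 31920 = -1627919/51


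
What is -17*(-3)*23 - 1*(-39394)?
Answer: 40567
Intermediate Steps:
-17*(-3)*23 - 1*(-39394) = 51*23 + 39394 = 1173 + 39394 = 40567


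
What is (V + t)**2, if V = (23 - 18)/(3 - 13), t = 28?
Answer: 3025/4 ≈ 756.25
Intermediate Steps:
V = -1/2 (V = 5/(-10) = 5*(-1/10) = -1/2 ≈ -0.50000)
(V + t)**2 = (-1/2 + 28)**2 = (55/2)**2 = 3025/4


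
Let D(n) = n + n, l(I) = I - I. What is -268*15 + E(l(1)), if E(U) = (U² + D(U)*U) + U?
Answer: -4020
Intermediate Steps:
l(I) = 0
D(n) = 2*n
E(U) = U + 3*U² (E(U) = (U² + (2*U)*U) + U = (U² + 2*U²) + U = 3*U² + U = U + 3*U²)
-268*15 + E(l(1)) = -268*15 + 0*(1 + 3*0) = -4020 + 0*(1 + 0) = -4020 + 0*1 = -4020 + 0 = -4020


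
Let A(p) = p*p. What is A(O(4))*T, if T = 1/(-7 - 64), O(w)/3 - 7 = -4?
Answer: -81/71 ≈ -1.1408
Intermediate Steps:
O(w) = 9 (O(w) = 21 + 3*(-4) = 21 - 12 = 9)
A(p) = p²
T = -1/71 (T = 1/(-71) = -1/71 ≈ -0.014085)
A(O(4))*T = 9²*(-1/71) = 81*(-1/71) = -81/71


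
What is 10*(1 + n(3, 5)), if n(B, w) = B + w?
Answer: 90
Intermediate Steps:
10*(1 + n(3, 5)) = 10*(1 + (3 + 5)) = 10*(1 + 8) = 10*9 = 90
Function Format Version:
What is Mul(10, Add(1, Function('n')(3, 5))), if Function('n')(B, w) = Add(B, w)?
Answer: 90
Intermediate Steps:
Mul(10, Add(1, Function('n')(3, 5))) = Mul(10, Add(1, Add(3, 5))) = Mul(10, Add(1, 8)) = Mul(10, 9) = 90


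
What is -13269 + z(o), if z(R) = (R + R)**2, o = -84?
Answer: 14955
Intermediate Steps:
z(R) = 4*R**2 (z(R) = (2*R)**2 = 4*R**2)
-13269 + z(o) = -13269 + 4*(-84)**2 = -13269 + 4*7056 = -13269 + 28224 = 14955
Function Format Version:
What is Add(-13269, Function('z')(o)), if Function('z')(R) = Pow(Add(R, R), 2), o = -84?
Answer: 14955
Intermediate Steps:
Function('z')(R) = Mul(4, Pow(R, 2)) (Function('z')(R) = Pow(Mul(2, R), 2) = Mul(4, Pow(R, 2)))
Add(-13269, Function('z')(o)) = Add(-13269, Mul(4, Pow(-84, 2))) = Add(-13269, Mul(4, 7056)) = Add(-13269, 28224) = 14955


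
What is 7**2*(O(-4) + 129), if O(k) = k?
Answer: 6125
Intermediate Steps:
7**2*(O(-4) + 129) = 7**2*(-4 + 129) = 49*125 = 6125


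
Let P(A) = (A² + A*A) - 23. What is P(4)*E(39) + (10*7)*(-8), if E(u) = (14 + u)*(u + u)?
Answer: 36646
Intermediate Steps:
E(u) = 2*u*(14 + u) (E(u) = (14 + u)*(2*u) = 2*u*(14 + u))
P(A) = -23 + 2*A² (P(A) = (A² + A²) - 23 = 2*A² - 23 = -23 + 2*A²)
P(4)*E(39) + (10*7)*(-8) = (-23 + 2*4²)*(2*39*(14 + 39)) + (10*7)*(-8) = (-23 + 2*16)*(2*39*53) + 70*(-8) = (-23 + 32)*4134 - 560 = 9*4134 - 560 = 37206 - 560 = 36646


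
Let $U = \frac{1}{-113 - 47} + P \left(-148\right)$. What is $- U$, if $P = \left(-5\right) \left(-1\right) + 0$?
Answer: $\frac{118401}{160} \approx 740.01$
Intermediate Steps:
$P = 5$ ($P = 5 + 0 = 5$)
$U = - \frac{118401}{160}$ ($U = \frac{1}{-113 - 47} + 5 \left(-148\right) = \frac{1}{-160} - 740 = - \frac{1}{160} - 740 = - \frac{118401}{160} \approx -740.01$)
$- U = \left(-1\right) \left(- \frac{118401}{160}\right) = \frac{118401}{160}$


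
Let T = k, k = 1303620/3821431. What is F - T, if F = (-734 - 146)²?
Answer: 2959314862780/3821431 ≈ 7.7440e+5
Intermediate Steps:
k = 1303620/3821431 (k = 1303620*(1/3821431) = 1303620/3821431 ≈ 0.34113)
F = 774400 (F = (-880)² = 774400)
T = 1303620/3821431 ≈ 0.34113
F - T = 774400 - 1*1303620/3821431 = 774400 - 1303620/3821431 = 2959314862780/3821431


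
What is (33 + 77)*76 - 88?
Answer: 8272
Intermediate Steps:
(33 + 77)*76 - 88 = 110*76 - 88 = 8360 - 88 = 8272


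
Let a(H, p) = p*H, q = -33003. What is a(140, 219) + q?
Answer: -2343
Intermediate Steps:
a(H, p) = H*p
a(140, 219) + q = 140*219 - 33003 = 30660 - 33003 = -2343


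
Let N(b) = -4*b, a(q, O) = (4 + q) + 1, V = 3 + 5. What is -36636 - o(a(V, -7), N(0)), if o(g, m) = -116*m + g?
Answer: -36649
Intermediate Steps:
V = 8
a(q, O) = 5 + q
o(g, m) = g - 116*m
-36636 - o(a(V, -7), N(0)) = -36636 - ((5 + 8) - (-464)*0) = -36636 - (13 - 116*0) = -36636 - (13 + 0) = -36636 - 1*13 = -36636 - 13 = -36649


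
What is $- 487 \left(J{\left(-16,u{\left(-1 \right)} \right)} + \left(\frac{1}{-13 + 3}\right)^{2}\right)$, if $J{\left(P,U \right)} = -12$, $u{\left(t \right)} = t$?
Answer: $\frac{583913}{100} \approx 5839.1$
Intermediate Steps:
$- 487 \left(J{\left(-16,u{\left(-1 \right)} \right)} + \left(\frac{1}{-13 + 3}\right)^{2}\right) = - 487 \left(-12 + \left(\frac{1}{-13 + 3}\right)^{2}\right) = - 487 \left(-12 + \left(\frac{1}{-10}\right)^{2}\right) = - 487 \left(-12 + \left(- \frac{1}{10}\right)^{2}\right) = - 487 \left(-12 + \frac{1}{100}\right) = \left(-487\right) \left(- \frac{1199}{100}\right) = \frac{583913}{100}$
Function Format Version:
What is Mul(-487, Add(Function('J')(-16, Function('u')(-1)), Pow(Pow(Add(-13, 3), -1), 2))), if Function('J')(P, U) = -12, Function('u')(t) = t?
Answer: Rational(583913, 100) ≈ 5839.1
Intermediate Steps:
Mul(-487, Add(Function('J')(-16, Function('u')(-1)), Pow(Pow(Add(-13, 3), -1), 2))) = Mul(-487, Add(-12, Pow(Pow(Add(-13, 3), -1), 2))) = Mul(-487, Add(-12, Pow(Pow(-10, -1), 2))) = Mul(-487, Add(-12, Pow(Rational(-1, 10), 2))) = Mul(-487, Add(-12, Rational(1, 100))) = Mul(-487, Rational(-1199, 100)) = Rational(583913, 100)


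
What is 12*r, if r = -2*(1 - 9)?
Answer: 192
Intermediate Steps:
r = 16 (r = -2*(-8) = 16)
12*r = 12*16 = 192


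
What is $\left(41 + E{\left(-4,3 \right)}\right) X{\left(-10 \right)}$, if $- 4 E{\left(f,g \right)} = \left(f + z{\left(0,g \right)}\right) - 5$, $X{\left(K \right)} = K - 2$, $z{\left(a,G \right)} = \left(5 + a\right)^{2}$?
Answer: $-444$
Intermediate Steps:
$X{\left(K \right)} = -2 + K$ ($X{\left(K \right)} = K - 2 = -2 + K$)
$E{\left(f,g \right)} = -5 - \frac{f}{4}$ ($E{\left(f,g \right)} = - \frac{\left(f + \left(5 + 0\right)^{2}\right) - 5}{4} = - \frac{\left(f + 5^{2}\right) - 5}{4} = - \frac{\left(f + 25\right) - 5}{4} = - \frac{\left(25 + f\right) - 5}{4} = - \frac{20 + f}{4} = -5 - \frac{f}{4}$)
$\left(41 + E{\left(-4,3 \right)}\right) X{\left(-10 \right)} = \left(41 - 4\right) \left(-2 - 10\right) = \left(41 + \left(-5 + 1\right)\right) \left(-12\right) = \left(41 - 4\right) \left(-12\right) = 37 \left(-12\right) = -444$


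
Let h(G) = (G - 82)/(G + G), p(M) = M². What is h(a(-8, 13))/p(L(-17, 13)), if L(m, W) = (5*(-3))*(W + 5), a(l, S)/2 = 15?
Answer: -13/1093500 ≈ -1.1888e-5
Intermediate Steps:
a(l, S) = 30 (a(l, S) = 2*15 = 30)
L(m, W) = -75 - 15*W (L(m, W) = -15*(5 + W) = -75 - 15*W)
h(G) = (-82 + G)/(2*G) (h(G) = (-82 + G)/((2*G)) = (-82 + G)*(1/(2*G)) = (-82 + G)/(2*G))
h(a(-8, 13))/p(L(-17, 13)) = ((½)*(-82 + 30)/30)/((-75 - 15*13)²) = ((½)*(1/30)*(-52))/((-75 - 195)²) = -13/(15*((-270)²)) = -13/15/72900 = -13/15*1/72900 = -13/1093500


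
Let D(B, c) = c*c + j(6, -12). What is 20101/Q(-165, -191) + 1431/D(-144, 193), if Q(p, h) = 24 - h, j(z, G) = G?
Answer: 748808602/8005955 ≈ 93.531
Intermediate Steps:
D(B, c) = -12 + c² (D(B, c) = c*c - 12 = c² - 12 = -12 + c²)
20101/Q(-165, -191) + 1431/D(-144, 193) = 20101/(24 - 1*(-191)) + 1431/(-12 + 193²) = 20101/(24 + 191) + 1431/(-12 + 37249) = 20101/215 + 1431/37237 = 748808602/8005955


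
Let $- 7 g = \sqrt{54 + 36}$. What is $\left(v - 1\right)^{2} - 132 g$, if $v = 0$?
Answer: $1 + \frac{396 \sqrt{10}}{7} \approx 179.89$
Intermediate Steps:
$g = - \frac{3 \sqrt{10}}{7}$ ($g = - \frac{\sqrt{54 + 36}}{7} = - \frac{\sqrt{90}}{7} = - \frac{3 \sqrt{10}}{7} \approx -1.3553$)
$\left(v - 1\right)^{2} - 132 g = \left(0 - 1\right)^{2} - 132 \left(- \frac{3 \sqrt{10}}{7}\right) = \left(-1\right)^{2} + \frac{396 \sqrt{10}}{7} = 1 + \frac{396 \sqrt{10}}{7}$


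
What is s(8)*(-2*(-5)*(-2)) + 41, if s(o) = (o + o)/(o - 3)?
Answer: -23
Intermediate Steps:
s(o) = 2*o/(-3 + o) (s(o) = (2*o)/(-3 + o) = 2*o/(-3 + o))
s(8)*(-2*(-5)*(-2)) + 41 = (2*8/(-3 + 8))*(-2*(-5)*(-2)) + 41 = (2*8/5)*(10*(-2)) + 41 = (2*8*(1/5))*(-20) + 41 = (16/5)*(-20) + 41 = -64 + 41 = -23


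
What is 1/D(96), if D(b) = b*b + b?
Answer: 1/9312 ≈ 0.00010739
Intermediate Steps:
D(b) = b + b**2 (D(b) = b**2 + b = b + b**2)
1/D(96) = 1/(96*(1 + 96)) = 1/(96*97) = 1/9312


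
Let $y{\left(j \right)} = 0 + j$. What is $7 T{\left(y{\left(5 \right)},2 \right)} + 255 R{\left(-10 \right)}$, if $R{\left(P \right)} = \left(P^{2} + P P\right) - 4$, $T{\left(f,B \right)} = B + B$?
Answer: $50008$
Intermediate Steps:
$y{\left(j \right)} = j$
$T{\left(f,B \right)} = 2 B$
$R{\left(P \right)} = -4 + 2 P^{2}$ ($R{\left(P \right)} = \left(P^{2} + P^{2}\right) - 4 = 2 P^{2} - 4 = -4 + 2 P^{2}$)
$7 T{\left(y{\left(5 \right)},2 \right)} + 255 R{\left(-10 \right)} = 7 \cdot 2 \cdot 2 + 255 \left(-4 + 2 \left(-10\right)^{2}\right) = 7 \cdot 4 + 255 \left(-4 + 2 \cdot 100\right) = 28 + 255 \left(-4 + 200\right) = 28 + 255 \cdot 196 = 28 + 49980 = 50008$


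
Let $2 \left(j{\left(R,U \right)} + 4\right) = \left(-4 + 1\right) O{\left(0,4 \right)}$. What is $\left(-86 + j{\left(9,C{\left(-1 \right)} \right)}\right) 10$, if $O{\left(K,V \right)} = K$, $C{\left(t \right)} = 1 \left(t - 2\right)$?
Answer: $-900$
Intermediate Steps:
$C{\left(t \right)} = -2 + t$ ($C{\left(t \right)} = 1 \left(-2 + t\right) = -2 + t$)
$j{\left(R,U \right)} = -4$ ($j{\left(R,U \right)} = -4 + \frac{\left(-4 + 1\right) 0}{2} = -4 + \frac{\left(-3\right) 0}{2} = -4 + \frac{1}{2} \cdot 0 = -4 + 0 = -4$)
$\left(-86 + j{\left(9,C{\left(-1 \right)} \right)}\right) 10 = \left(-86 - 4\right) 10 = \left(-90\right) 10 = -900$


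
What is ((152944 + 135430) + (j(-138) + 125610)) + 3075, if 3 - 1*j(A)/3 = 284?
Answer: 416216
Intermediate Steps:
j(A) = -843 (j(A) = 9 - 3*284 = 9 - 852 = -843)
((152944 + 135430) + (j(-138) + 125610)) + 3075 = ((152944 + 135430) + (-843 + 125610)) + 3075 = (288374 + 124767) + 3075 = 413141 + 3075 = 416216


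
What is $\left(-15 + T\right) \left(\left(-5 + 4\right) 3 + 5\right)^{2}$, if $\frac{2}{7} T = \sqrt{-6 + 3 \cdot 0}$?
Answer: $-60 + 14 i \sqrt{6} \approx -60.0 + 34.293 i$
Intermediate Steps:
$T = \frac{7 i \sqrt{6}}{2}$ ($T = \frac{7 \sqrt{-6 + 3 \cdot 0}}{2} = \frac{7 \sqrt{-6 + 0}}{2} = \frac{7 \sqrt{-6}}{2} = \frac{7 i \sqrt{6}}{2} \approx 8.5732 i$)
$\left(-15 + T\right) \left(\left(-5 + 4\right) 3 + 5\right)^{2} = \left(-15 + \frac{7 i \sqrt{6}}{2}\right) \left(\left(-5 + 4\right) 3 + 5\right)^{2} = \left(-15 + \frac{7 i \sqrt{6}}{2}\right) \left(\left(-1\right) 3 + 5\right)^{2} = \left(-15 + \frac{7 i \sqrt{6}}{2}\right) \left(-3 + 5\right)^{2} = \left(-15 + \frac{7 i \sqrt{6}}{2}\right) 2^{2} = \left(-15 + \frac{7 i \sqrt{6}}{2}\right) 4 = -60 + 14 i \sqrt{6}$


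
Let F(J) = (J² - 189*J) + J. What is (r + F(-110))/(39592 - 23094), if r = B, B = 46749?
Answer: 79529/16498 ≈ 4.8205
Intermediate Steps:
r = 46749
F(J) = J² - 188*J
(r + F(-110))/(39592 - 23094) = (46749 - 110*(-188 - 110))/(39592 - 23094) = (46749 - 110*(-298))/16498 = (46749 + 32780)*(1/16498) = 79529*(1/16498) = 79529/16498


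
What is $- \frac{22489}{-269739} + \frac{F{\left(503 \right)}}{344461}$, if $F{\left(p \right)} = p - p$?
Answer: $\frac{523}{6273} \approx 0.083373$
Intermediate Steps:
$F{\left(p \right)} = 0$
$- \frac{22489}{-269739} + \frac{F{\left(503 \right)}}{344461} = - \frac{22489}{-269739} + \frac{0}{344461} = \left(-22489\right) \left(- \frac{1}{269739}\right) + 0 \cdot \frac{1}{344461} = \frac{523}{6273} + 0 = \frac{523}{6273}$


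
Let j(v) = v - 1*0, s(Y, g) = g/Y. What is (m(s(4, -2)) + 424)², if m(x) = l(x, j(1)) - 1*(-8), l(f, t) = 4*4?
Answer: 200704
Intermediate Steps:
j(v) = v (j(v) = v + 0 = v)
l(f, t) = 16
m(x) = 24 (m(x) = 16 - 1*(-8) = 16 + 8 = 24)
(m(s(4, -2)) + 424)² = (24 + 424)² = 448² = 200704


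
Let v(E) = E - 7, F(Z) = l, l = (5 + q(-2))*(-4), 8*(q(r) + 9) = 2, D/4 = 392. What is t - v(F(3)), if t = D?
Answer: 1560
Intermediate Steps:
D = 1568 (D = 4*392 = 1568)
t = 1568
q(r) = -35/4 (q(r) = -9 + (1/8)*2 = -9 + 1/4 = -35/4)
l = 15 (l = (5 - 35/4)*(-4) = -15/4*(-4) = 15)
F(Z) = 15
v(E) = -7 + E
t - v(F(3)) = 1568 - (-7 + 15) = 1568 - 1*8 = 1568 - 8 = 1560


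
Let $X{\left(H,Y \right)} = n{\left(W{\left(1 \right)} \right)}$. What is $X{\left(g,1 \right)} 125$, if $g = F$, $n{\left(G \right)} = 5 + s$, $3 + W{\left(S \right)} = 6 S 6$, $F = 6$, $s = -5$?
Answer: $0$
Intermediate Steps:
$W{\left(S \right)} = -3 + 36 S$ ($W{\left(S \right)} = -3 + 6 S 6 = -3 + 36 S$)
$n{\left(G \right)} = 0$ ($n{\left(G \right)} = 5 - 5 = 0$)
$g = 6$
$X{\left(H,Y \right)} = 0$
$X{\left(g,1 \right)} 125 = 0 \cdot 125 = 0$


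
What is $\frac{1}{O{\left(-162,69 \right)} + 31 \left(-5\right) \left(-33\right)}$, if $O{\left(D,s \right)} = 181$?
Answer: $\frac{1}{5296} \approx 0.00018882$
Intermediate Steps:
$\frac{1}{O{\left(-162,69 \right)} + 31 \left(-5\right) \left(-33\right)} = \frac{1}{181 + 31 \left(-5\right) \left(-33\right)} = \frac{1}{181 - -5115} = \frac{1}{181 + 5115} = \frac{1}{5296}$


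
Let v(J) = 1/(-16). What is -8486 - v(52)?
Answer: -135775/16 ≈ -8485.9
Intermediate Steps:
v(J) = -1/16
-8486 - v(52) = -8486 - 1*(-1/16) = -8486 + 1/16 = -135775/16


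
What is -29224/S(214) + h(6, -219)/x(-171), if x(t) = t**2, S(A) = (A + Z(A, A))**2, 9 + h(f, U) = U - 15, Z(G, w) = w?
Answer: -1387427/8266178 ≈ -0.16784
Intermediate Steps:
h(f, U) = -24 + U (h(f, U) = -9 + (U - 15) = -9 + (-15 + U) = -24 + U)
S(A) = 4*A**2 (S(A) = (A + A)**2 = (2*A)**2 = 4*A**2)
-29224/S(214) + h(6, -219)/x(-171) = -29224/(4*214**2) + (-24 - 219)/((-171)**2) = -29224/(4*45796) - 243/29241 = -29224/183184 - 243*1/29241 = -29224*1/183184 - 3/361 = -3653/22898 - 3/361 = -1387427/8266178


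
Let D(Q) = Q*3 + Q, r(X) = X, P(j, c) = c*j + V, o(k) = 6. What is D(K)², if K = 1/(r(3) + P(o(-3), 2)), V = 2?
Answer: 16/289 ≈ 0.055363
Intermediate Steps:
P(j, c) = 2 + c*j (P(j, c) = c*j + 2 = 2 + c*j)
K = 1/17 (K = 1/(3 + (2 + 2*6)) = 1/(3 + (2 + 12)) = 1/(3 + 14) = 1/17 ≈ 0.058824)
D(Q) = 4*Q (D(Q) = 3*Q + Q = 4*Q)
D(K)² = (4*(1/17))² = (4/17)² = 16/289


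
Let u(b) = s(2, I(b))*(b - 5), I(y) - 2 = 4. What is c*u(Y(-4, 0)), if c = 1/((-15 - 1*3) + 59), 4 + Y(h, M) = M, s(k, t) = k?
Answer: -18/41 ≈ -0.43902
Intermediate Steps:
I(y) = 6 (I(y) = 2 + 4 = 6)
Y(h, M) = -4 + M
c = 1/41 (c = 1/((-15 - 3) + 59) = 1/(-18 + 59) = 1/41 ≈ 0.024390)
u(b) = -10 + 2*b (u(b) = 2*(b - 5) = 2*(-5 + b) = -10 + 2*b)
c*u(Y(-4, 0)) = (-10 + 2*(-4 + 0))/41 = (-10 + 2*(-4))/41 = (-10 - 8)/41 = (1/41)*(-18) = -18/41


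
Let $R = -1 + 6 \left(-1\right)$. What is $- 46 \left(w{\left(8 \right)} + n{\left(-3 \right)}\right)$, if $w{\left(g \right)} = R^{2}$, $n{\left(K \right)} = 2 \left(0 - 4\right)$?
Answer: $-1886$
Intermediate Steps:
$n{\left(K \right)} = -8$ ($n{\left(K \right)} = 2 \left(-4\right) = -8$)
$R = -7$ ($R = -1 - 6 = -7$)
$w{\left(g \right)} = 49$ ($w{\left(g \right)} = \left(-7\right)^{2} = 49$)
$- 46 \left(w{\left(8 \right)} + n{\left(-3 \right)}\right) = - 46 \left(49 - 8\right) = \left(-46\right) 41 = -1886$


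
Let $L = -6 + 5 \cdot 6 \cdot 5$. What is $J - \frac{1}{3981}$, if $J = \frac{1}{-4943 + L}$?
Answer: $- \frac{8780}{19104819} \approx -0.00045957$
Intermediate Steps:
$L = 144$ ($L = -6 + 30 \cdot 5 = -6 + 150 = 144$)
$J = - \frac{1}{4799}$ ($J = \frac{1}{-4943 + 144} = \frac{1}{-4799} = - \frac{1}{4799} \approx -0.00020838$)
$J - \frac{1}{3981} = - \frac{1}{4799} - \frac{1}{3981} = - \frac{8780}{19104819}$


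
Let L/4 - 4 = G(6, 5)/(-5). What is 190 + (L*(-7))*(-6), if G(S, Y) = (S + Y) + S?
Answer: 1454/5 ≈ 290.80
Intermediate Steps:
G(S, Y) = Y + 2*S
L = 12/5 (L = 16 + 4*((5 + 2*6)/(-5)) = 16 + 4*((5 + 12)*(-⅕)) = 16 + 4*(17*(-⅕)) = 16 + 4*(-17/5) = 16 - 68/5 = 12/5 ≈ 2.4000)
190 + (L*(-7))*(-6) = 190 + ((12/5)*(-7))*(-6) = 190 - 84/5*(-6) = 190 + 504/5 = 1454/5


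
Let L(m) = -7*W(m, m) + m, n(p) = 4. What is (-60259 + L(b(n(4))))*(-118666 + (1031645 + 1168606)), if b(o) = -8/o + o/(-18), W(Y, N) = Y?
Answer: -376219428145/3 ≈ -1.2541e+11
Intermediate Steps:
b(o) = -8/o - o/18 (b(o) = -8/o + o*(-1/18) = -8/o - o/18)
L(m) = -6*m (L(m) = -7*m + m = -6*m)
(-60259 + L(b(n(4))))*(-118666 + (1031645 + 1168606)) = (-60259 - 6*(-8/4 - 1/18*4))*(-118666 + (1031645 + 1168606)) = (-60259 - 6*(-8*¼ - 2/9))*(-118666 + 2200251) = (-60259 - 6*(-2 - 2/9))*2081585 = (-60259 - 6*(-20/9))*2081585 = (-60259 + 40/3)*2081585 = -180737/3*2081585 = -376219428145/3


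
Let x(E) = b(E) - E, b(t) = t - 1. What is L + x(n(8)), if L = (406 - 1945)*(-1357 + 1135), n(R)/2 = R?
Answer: 341657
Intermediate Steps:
n(R) = 2*R
b(t) = -1 + t
x(E) = -1 (x(E) = (-1 + E) - E = -1)
L = 341658 (L = -1539*(-222) = 341658)
L + x(n(8)) = 341658 - 1 = 341657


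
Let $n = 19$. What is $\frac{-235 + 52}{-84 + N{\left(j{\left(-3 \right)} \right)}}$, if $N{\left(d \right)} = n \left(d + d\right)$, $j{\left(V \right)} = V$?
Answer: $\frac{61}{66} \approx 0.92424$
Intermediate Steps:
$N{\left(d \right)} = 38 d$ ($N{\left(d \right)} = 19 \left(d + d\right) = 19 \cdot 2 d = 38 d$)
$\frac{-235 + 52}{-84 + N{\left(j{\left(-3 \right)} \right)}} = \frac{-235 + 52}{-84 + 38 \left(-3\right)} = - \frac{183}{-84 - 114} = - \frac{183}{-198} = \left(-183\right) \left(- \frac{1}{198}\right) = \frac{61}{66}$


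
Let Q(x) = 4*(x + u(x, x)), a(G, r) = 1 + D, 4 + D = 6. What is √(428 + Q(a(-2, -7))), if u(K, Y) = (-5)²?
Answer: 6*√15 ≈ 23.238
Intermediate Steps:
D = 2 (D = -4 + 6 = 2)
u(K, Y) = 25
a(G, r) = 3 (a(G, r) = 1 + 2 = 3)
Q(x) = 100 + 4*x (Q(x) = 4*(x + 25) = 4*(25 + x) = 100 + 4*x)
√(428 + Q(a(-2, -7))) = √(428 + (100 + 4*3)) = √(428 + (100 + 12)) = √(428 + 112) = √540 = 6*√15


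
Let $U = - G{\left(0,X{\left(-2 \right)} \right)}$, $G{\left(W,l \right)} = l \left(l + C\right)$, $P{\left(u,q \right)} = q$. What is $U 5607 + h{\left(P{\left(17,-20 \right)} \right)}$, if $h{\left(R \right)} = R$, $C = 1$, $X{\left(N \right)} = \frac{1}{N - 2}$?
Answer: $\frac{16501}{16} \approx 1031.3$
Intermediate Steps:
$X{\left(N \right)} = \frac{1}{-2 + N}$
$G{\left(W,l \right)} = l \left(1 + l\right)$ ($G{\left(W,l \right)} = l \left(l + 1\right) = l \left(1 + l\right)$)
$U = \frac{3}{16}$ ($U = - \frac{1 + \frac{1}{-2 - 2}}{-2 - 2} = - \frac{1 + \frac{1}{-4}}{-4} = - \frac{\left(-1\right) \left(1 - \frac{1}{4}\right)}{4} = - \frac{\left(-1\right) 3}{4 \cdot 4} = \left(-1\right) \left(- \frac{3}{16}\right) = \frac{3}{16} \approx 0.1875$)
$U 5607 + h{\left(P{\left(17,-20 \right)} \right)} = \frac{3}{16} \cdot 5607 - 20 = \frac{16821}{16} - 20 = \frac{16501}{16}$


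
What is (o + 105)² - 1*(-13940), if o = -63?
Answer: 15704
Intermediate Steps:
(o + 105)² - 1*(-13940) = (-63 + 105)² - 1*(-13940) = 42² + 13940 = 1764 + 13940 = 15704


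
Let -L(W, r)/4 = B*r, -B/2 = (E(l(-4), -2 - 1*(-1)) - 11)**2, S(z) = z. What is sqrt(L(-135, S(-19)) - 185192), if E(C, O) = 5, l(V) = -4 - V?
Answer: 2*I*sqrt(47666) ≈ 436.65*I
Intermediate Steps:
B = -72 (B = -2*(5 - 11)**2 = -2*(-6)**2 = -2*36 = -72)
L(W, r) = 288*r (L(W, r) = -(-288)*r = 288*r)
sqrt(L(-135, S(-19)) - 185192) = sqrt(288*(-19) - 185192) = sqrt(-5472 - 185192) = sqrt(-190664) = 2*I*sqrt(47666)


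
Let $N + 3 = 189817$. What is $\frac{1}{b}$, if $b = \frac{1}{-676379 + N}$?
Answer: $-486565$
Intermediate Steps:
$N = 189814$ ($N = -3 + 189817 = 189814$)
$b = - \frac{1}{486565}$ ($b = \frac{1}{-676379 + 189814} = \frac{1}{-486565} = - \frac{1}{486565} \approx -2.0552 \cdot 10^{-6}$)
$\frac{1}{b} = \frac{1}{- \frac{1}{486565}} = -486565$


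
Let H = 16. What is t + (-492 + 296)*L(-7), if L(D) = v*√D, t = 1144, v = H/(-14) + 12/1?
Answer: 1144 - 2128*I*√7 ≈ 1144.0 - 5630.2*I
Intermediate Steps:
v = 76/7 (v = 16/(-14) + 12/1 = 16*(-1/14) + 12*1 = -8/7 + 12 = 76/7 ≈ 10.857)
L(D) = 76*√D/7
t + (-492 + 296)*L(-7) = 1144 + (-492 + 296)*(76*√(-7)/7) = 1144 - 2128*I*√7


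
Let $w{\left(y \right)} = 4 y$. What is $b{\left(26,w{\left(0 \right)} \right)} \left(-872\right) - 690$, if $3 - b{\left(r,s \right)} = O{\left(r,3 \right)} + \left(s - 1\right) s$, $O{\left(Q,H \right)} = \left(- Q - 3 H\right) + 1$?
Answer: $-32954$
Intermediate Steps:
$O{\left(Q,H \right)} = 1 - Q - 3 H$
$b{\left(r,s \right)} = 11 + r - s \left(-1 + s\right)$ ($b{\left(r,s \right)} = 3 - \left(\left(1 - r - 9\right) + \left(s - 1\right) s\right) = 3 - \left(\left(-8 - r\right) + \left(-1 + s\right) s\right) = 3 - \left(\left(-8 - r\right) + s \left(-1 + s\right)\right) = 3 - \left(-8 - r + s \left(-1 + s\right)\right) = 3 + \left(8 + r - s \left(-1 + s\right)\right) = 11 + r - s \left(-1 + s\right)$)
$b{\left(26,w{\left(0 \right)} \right)} \left(-872\right) - 690 = \left(11 + 26 + 4 \cdot 0 - \left(4 \cdot 0\right)^{2}\right) \left(-872\right) - 690 = \left(11 + 26 + 0 - 0^{2}\right) \left(-872\right) - 690 = \left(11 + 26 + 0 - 0\right) \left(-872\right) - 690 = \left(11 + 26 + 0 + 0\right) \left(-872\right) - 690 = 37 \left(-872\right) - 690 = -32264 - 690 = -32954$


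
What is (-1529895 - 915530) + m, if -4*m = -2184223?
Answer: -7597477/4 ≈ -1.8994e+6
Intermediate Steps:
m = 2184223/4 (m = -¼*(-2184223) = 2184223/4 ≈ 5.4606e+5)
(-1529895 - 915530) + m = (-1529895 - 915530) + 2184223/4 = -2445425 + 2184223/4 = -7597477/4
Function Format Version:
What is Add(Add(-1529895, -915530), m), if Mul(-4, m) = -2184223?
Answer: Rational(-7597477, 4) ≈ -1.8994e+6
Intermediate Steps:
m = Rational(2184223, 4) (m = Mul(Rational(-1, 4), -2184223) = Rational(2184223, 4) ≈ 5.4606e+5)
Add(Add(-1529895, -915530), m) = Add(Add(-1529895, -915530), Rational(2184223, 4)) = Add(-2445425, Rational(2184223, 4)) = Rational(-7597477, 4)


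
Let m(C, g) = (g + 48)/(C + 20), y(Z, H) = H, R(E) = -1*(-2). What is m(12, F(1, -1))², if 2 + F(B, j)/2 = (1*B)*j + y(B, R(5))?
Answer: 529/256 ≈ 2.0664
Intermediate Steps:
R(E) = 2
F(B, j) = 2*B*j (F(B, j) = -4 + 2*((1*B)*j + 2) = -4 + 2*(B*j + 2) = -4 + 2*(2 + B*j) = -4 + (4 + 2*B*j) = 2*B*j)
m(C, g) = (48 + g)/(20 + C)
m(12, F(1, -1))² = ((48 + 2*1*(-1))/(20 + 12))² = ((48 - 2)/32)² = ((1/32)*46)² = (23/16)² = 529/256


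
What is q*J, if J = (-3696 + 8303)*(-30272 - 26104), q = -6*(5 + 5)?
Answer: 15583453920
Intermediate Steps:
q = -60 (q = -6*10 = -60)
J = -259724232 (J = 4607*(-56376) = -259724232)
q*J = -60*(-259724232) = 15583453920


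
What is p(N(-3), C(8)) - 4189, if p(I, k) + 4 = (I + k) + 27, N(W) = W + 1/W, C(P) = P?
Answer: -12484/3 ≈ -4161.3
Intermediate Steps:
p(I, k) = 23 + I + k (p(I, k) = -4 + ((I + k) + 27) = -4 + (27 + I + k) = 23 + I + k)
p(N(-3), C(8)) - 4189 = (23 + (-3 + 1/(-3)) + 8) - 4189 = (23 + (-3 - ⅓) + 8) - 4189 = (23 - 10/3 + 8) - 4189 = 83/3 - 4189 = -12484/3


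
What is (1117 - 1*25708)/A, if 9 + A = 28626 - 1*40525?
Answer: 24591/11908 ≈ 2.0651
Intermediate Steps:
A = -11908 (A = -9 + (28626 - 1*40525) = -9 + (28626 - 40525) = -9 - 11899 = -11908)
(1117 - 1*25708)/A = (1117 - 1*25708)/(-11908) = (1117 - 25708)*(-1/11908) = -24591*(-1/11908) = 24591/11908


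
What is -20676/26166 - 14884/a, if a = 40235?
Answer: -203558934/175464835 ≈ -1.1601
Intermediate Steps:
-20676/26166 - 14884/a = -20676/26166 - 14884/40235 = -20676*1/26166 - 14884*1/40235 = -3446/4361 - 14884/40235 = -203558934/175464835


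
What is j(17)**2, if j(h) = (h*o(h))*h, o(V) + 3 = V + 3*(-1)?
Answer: 10106041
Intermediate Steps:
o(V) = -6 + V (o(V) = -3 + (V + 3*(-1)) = -3 + (V - 3) = -3 + (-3 + V) = -6 + V)
j(h) = h**2*(-6 + h) (j(h) = (h*(-6 + h))*h = h**2*(-6 + h))
j(17)**2 = (17**2*(-6 + 17))**2 = (289*11)**2 = 3179**2 = 10106041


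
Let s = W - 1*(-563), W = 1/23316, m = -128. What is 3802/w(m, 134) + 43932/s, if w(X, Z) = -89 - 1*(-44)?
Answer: -3814174978/590710905 ≈ -6.4569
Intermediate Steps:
w(X, Z) = -45 (w(X, Z) = -89 + 44 = -45)
W = 1/23316 ≈ 4.2889e-5
s = 13126909/23316 (s = 1/23316 - 1*(-563) = 1/23316 + 563 = 13126909/23316 ≈ 563.00)
3802/w(m, 134) + 43932/s = 3802/(-45) + 43932/(13126909/23316) = 3802*(-1/45) + 43932*(23316/13126909) = -3802/45 + 1024318512/13126909 = -3814174978/590710905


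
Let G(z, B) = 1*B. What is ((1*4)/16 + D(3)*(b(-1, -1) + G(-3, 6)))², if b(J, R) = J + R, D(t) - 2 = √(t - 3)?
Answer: 1089/16 ≈ 68.063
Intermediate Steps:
G(z, B) = B
D(t) = 2 + √(-3 + t) (D(t) = 2 + √(t - 3) = 2 + √(-3 + t))
((1*4)/16 + D(3)*(b(-1, -1) + G(-3, 6)))² = ((1*4)/16 + (2 + √(-3 + 3))*((-1 - 1) + 6))² = (4*(1/16) + (2 + √0)*(-2 + 6))² = (¼ + (2 + 0)*4)² = (¼ + 2*4)² = (¼ + 8)² = (33/4)² = 1089/16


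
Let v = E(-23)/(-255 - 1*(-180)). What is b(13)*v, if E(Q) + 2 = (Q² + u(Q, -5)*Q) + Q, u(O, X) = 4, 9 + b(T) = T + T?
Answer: -7004/75 ≈ -93.387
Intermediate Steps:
b(T) = -9 + 2*T (b(T) = -9 + (T + T) = -9 + 2*T)
E(Q) = -2 + Q² + 5*Q (E(Q) = -2 + ((Q² + 4*Q) + Q) = -2 + (Q² + 5*Q) = -2 + Q² + 5*Q)
v = -412/75 (v = (-2 + (-23)² + 5*(-23))/(-255 - 1*(-180)) = (-2 + 529 - 115)/(-255 + 180) = 412/(-75) = 412*(-1/75) = -412/75 ≈ -5.4933)
b(13)*v = (-9 + 2*13)*(-412/75) = (-9 + 26)*(-412/75) = 17*(-412/75) = -7004/75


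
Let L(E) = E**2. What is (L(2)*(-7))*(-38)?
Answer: 1064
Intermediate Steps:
(L(2)*(-7))*(-38) = (2**2*(-7))*(-38) = (4*(-7))*(-38) = -28*(-38) = 1064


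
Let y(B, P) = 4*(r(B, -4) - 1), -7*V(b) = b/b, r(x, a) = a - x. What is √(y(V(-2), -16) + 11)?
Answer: I*√413/7 ≈ 2.9032*I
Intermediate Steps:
V(b) = -⅐ (V(b) = -b/(7*b) = -⅐*1 = -⅐)
y(B, P) = -20 - 4*B (y(B, P) = 4*((-4 - B) - 1) = 4*(-5 - B) = -20 - 4*B)
√(y(V(-2), -16) + 11) = √((-20 - 4*(-⅐)) + 11) = √((-20 + 4/7) + 11) = √(-136/7 + 11) = √(-59/7) = I*√413/7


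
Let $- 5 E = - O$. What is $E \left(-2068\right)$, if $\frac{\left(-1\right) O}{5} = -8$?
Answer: $-16544$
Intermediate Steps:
$O = 40$ ($O = \left(-5\right) \left(-8\right) = 40$)
$E = 8$ ($E = - \frac{\left(-1\right) 40}{5} = \left(- \frac{1}{5}\right) \left(-40\right) = 8$)
$E \left(-2068\right) = 8 \left(-2068\right) = -16544$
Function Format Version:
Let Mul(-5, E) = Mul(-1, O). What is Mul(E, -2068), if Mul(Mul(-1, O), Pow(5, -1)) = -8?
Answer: -16544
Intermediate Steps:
O = 40 (O = Mul(-5, -8) = 40)
E = 8 (E = Mul(Rational(-1, 5), Mul(-1, 40)) = Mul(Rational(-1, 5), -40) = 8)
Mul(E, -2068) = Mul(8, -2068) = -16544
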